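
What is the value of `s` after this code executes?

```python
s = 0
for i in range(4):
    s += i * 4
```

Let's trace through this code step by step.

Initialize: s = 0
Entering loop: for i in range(4):

After execution: s = 24
24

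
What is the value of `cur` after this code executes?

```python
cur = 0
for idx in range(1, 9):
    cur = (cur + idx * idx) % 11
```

Let's trace through this code step by step.

Initialize: cur = 0
Entering loop: for idx in range(1, 9):

After execution: cur = 6
6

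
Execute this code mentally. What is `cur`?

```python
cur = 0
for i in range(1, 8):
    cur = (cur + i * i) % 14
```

Let's trace through this code step by step.

Initialize: cur = 0
Entering loop: for i in range(1, 8):

After execution: cur = 0
0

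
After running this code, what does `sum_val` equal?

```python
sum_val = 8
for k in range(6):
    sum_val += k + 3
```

Let's trace through this code step by step.

Initialize: sum_val = 8
Entering loop: for k in range(6):

After execution: sum_val = 41
41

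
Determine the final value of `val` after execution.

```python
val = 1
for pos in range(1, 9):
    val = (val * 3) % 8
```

Let's trace through this code step by step.

Initialize: val = 1
Entering loop: for pos in range(1, 9):

After execution: val = 1
1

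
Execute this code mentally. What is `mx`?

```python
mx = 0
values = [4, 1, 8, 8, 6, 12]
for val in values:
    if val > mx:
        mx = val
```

Let's trace through this code step by step.

Initialize: mx = 0
Initialize: values = [4, 1, 8, 8, 6, 12]
Entering loop: for val in values:

After execution: mx = 12
12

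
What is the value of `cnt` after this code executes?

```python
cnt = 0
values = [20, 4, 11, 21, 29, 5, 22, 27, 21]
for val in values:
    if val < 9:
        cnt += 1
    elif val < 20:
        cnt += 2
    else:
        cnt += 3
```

Let's trace through this code step by step.

Initialize: cnt = 0
Initialize: values = [20, 4, 11, 21, 29, 5, 22, 27, 21]
Entering loop: for val in values:

After execution: cnt = 22
22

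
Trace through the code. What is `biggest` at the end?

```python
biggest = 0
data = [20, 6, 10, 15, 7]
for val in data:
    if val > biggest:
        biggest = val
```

Let's trace through this code step by step.

Initialize: biggest = 0
Initialize: data = [20, 6, 10, 15, 7]
Entering loop: for val in data:

After execution: biggest = 20
20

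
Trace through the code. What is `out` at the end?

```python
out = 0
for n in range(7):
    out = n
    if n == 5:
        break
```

Let's trace through this code step by step.

Initialize: out = 0
Entering loop: for n in range(7):

After execution: out = 5
5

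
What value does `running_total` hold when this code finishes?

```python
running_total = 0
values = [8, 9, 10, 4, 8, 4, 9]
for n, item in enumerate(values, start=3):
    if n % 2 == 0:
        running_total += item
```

Let's trace through this code step by step.

Initialize: running_total = 0
Initialize: values = [8, 9, 10, 4, 8, 4, 9]
Entering loop: for n, item in enumerate(values, start=3):

After execution: running_total = 17
17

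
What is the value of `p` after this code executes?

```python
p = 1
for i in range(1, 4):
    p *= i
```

Let's trace through this code step by step.

Initialize: p = 1
Entering loop: for i in range(1, 4):

After execution: p = 6
6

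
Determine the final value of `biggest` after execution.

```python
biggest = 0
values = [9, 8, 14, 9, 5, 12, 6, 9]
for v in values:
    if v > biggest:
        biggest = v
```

Let's trace through this code step by step.

Initialize: biggest = 0
Initialize: values = [9, 8, 14, 9, 5, 12, 6, 9]
Entering loop: for v in values:

After execution: biggest = 14
14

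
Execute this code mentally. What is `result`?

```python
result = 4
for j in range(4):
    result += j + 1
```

Let's trace through this code step by step.

Initialize: result = 4
Entering loop: for j in range(4):

After execution: result = 14
14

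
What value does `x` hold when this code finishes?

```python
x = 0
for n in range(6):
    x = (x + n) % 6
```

Let's trace through this code step by step.

Initialize: x = 0
Entering loop: for n in range(6):

After execution: x = 3
3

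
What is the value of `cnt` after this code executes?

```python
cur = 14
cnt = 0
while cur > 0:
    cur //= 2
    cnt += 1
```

Let's trace through this code step by step.

Initialize: cur = 14
Initialize: cnt = 0
Entering loop: while cur > 0:

After execution: cnt = 4
4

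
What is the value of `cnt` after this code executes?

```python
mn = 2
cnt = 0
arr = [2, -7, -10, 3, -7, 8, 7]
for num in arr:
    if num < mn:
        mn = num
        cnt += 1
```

Let's trace through this code step by step.

Initialize: mn = 2
Initialize: cnt = 0
Initialize: arr = [2, -7, -10, 3, -7, 8, 7]
Entering loop: for num in arr:

After execution: cnt = 2
2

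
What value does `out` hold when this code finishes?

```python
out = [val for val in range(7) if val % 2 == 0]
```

Let's trace through this code step by step.

Initialize: out = [val for val in range(7) if val % 2 == 0]

After execution: out = [0, 2, 4, 6]
[0, 2, 4, 6]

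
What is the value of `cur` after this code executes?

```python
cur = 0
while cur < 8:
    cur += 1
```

Let's trace through this code step by step.

Initialize: cur = 0
Entering loop: while cur < 8:

After execution: cur = 8
8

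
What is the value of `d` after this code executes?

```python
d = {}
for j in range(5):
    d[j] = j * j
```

Let's trace through this code step by step.

Initialize: d = {}
Entering loop: for j in range(5):

After execution: d = {0: 0, 1: 1, 2: 4, 3: 9, 4: 16}
{0: 0, 1: 1, 2: 4, 3: 9, 4: 16}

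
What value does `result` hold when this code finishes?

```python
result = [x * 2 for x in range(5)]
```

Let's trace through this code step by step.

Initialize: result = [x * 2 for x in range(5)]

After execution: result = [0, 2, 4, 6, 8]
[0, 2, 4, 6, 8]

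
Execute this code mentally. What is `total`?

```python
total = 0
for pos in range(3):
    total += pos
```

Let's trace through this code step by step.

Initialize: total = 0
Entering loop: for pos in range(3):

After execution: total = 3
3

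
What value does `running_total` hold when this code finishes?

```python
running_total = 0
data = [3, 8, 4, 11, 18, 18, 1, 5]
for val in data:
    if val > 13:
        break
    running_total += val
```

Let's trace through this code step by step.

Initialize: running_total = 0
Initialize: data = [3, 8, 4, 11, 18, 18, 1, 5]
Entering loop: for val in data:

After execution: running_total = 26
26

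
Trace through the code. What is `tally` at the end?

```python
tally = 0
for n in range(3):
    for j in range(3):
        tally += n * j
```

Let's trace through this code step by step.

Initialize: tally = 0
Entering loop: for n in range(3):

After execution: tally = 9
9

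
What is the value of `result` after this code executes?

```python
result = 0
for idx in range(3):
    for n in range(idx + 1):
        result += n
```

Let's trace through this code step by step.

Initialize: result = 0
Entering loop: for idx in range(3):

After execution: result = 4
4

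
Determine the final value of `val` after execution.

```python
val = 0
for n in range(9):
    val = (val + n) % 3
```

Let's trace through this code step by step.

Initialize: val = 0
Entering loop: for n in range(9):

After execution: val = 0
0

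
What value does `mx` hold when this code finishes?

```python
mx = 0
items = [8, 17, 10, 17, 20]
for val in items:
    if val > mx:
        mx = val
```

Let's trace through this code step by step.

Initialize: mx = 0
Initialize: items = [8, 17, 10, 17, 20]
Entering loop: for val in items:

After execution: mx = 20
20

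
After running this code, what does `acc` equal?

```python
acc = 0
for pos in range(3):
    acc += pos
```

Let's trace through this code step by step.

Initialize: acc = 0
Entering loop: for pos in range(3):

After execution: acc = 3
3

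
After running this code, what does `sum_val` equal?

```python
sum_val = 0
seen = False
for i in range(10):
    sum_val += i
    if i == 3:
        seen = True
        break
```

Let's trace through this code step by step.

Initialize: sum_val = 0
Initialize: seen = False
Entering loop: for i in range(10):

After execution: sum_val = 6
6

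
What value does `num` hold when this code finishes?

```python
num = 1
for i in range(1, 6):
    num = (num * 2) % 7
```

Let's trace through this code step by step.

Initialize: num = 1
Entering loop: for i in range(1, 6):

After execution: num = 4
4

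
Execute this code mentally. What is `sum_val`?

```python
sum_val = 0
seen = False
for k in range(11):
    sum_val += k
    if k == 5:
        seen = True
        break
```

Let's trace through this code step by step.

Initialize: sum_val = 0
Initialize: seen = False
Entering loop: for k in range(11):

After execution: sum_val = 15
15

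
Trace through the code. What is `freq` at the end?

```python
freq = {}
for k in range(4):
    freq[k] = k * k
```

Let's trace through this code step by step.

Initialize: freq = {}
Entering loop: for k in range(4):

After execution: freq = {0: 0, 1: 1, 2: 4, 3: 9}
{0: 0, 1: 1, 2: 4, 3: 9}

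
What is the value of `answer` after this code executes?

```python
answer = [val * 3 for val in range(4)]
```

Let's trace through this code step by step.

Initialize: answer = [val * 3 for val in range(4)]

After execution: answer = [0, 3, 6, 9]
[0, 3, 6, 9]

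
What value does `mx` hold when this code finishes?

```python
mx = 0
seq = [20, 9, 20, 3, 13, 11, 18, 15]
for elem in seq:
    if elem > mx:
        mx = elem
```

Let's trace through this code step by step.

Initialize: mx = 0
Initialize: seq = [20, 9, 20, 3, 13, 11, 18, 15]
Entering loop: for elem in seq:

After execution: mx = 20
20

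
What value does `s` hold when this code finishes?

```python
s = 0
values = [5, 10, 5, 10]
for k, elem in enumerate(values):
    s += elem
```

Let's trace through this code step by step.

Initialize: s = 0
Initialize: values = [5, 10, 5, 10]
Entering loop: for k, elem in enumerate(values):

After execution: s = 30
30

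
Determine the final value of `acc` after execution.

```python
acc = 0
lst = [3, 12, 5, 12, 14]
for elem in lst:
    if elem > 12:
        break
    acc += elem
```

Let's trace through this code step by step.

Initialize: acc = 0
Initialize: lst = [3, 12, 5, 12, 14]
Entering loop: for elem in lst:

After execution: acc = 32
32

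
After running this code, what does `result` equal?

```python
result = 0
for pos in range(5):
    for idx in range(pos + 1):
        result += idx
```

Let's trace through this code step by step.

Initialize: result = 0
Entering loop: for pos in range(5):

After execution: result = 20
20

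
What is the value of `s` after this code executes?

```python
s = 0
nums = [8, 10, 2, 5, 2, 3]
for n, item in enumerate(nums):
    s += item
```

Let's trace through this code step by step.

Initialize: s = 0
Initialize: nums = [8, 10, 2, 5, 2, 3]
Entering loop: for n, item in enumerate(nums):

After execution: s = 30
30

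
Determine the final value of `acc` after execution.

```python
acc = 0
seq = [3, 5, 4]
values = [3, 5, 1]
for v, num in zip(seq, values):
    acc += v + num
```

Let's trace through this code step by step.

Initialize: acc = 0
Initialize: seq = [3, 5, 4]
Initialize: values = [3, 5, 1]
Entering loop: for v, num in zip(seq, values):

After execution: acc = 21
21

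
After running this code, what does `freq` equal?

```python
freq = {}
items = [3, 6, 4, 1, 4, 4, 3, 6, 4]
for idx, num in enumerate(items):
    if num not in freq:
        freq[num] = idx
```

Let's trace through this code step by step.

Initialize: freq = {}
Initialize: items = [3, 6, 4, 1, 4, 4, 3, 6, 4]
Entering loop: for idx, num in enumerate(items):

After execution: freq = {3: 0, 6: 1, 4: 2, 1: 3}
{3: 0, 6: 1, 4: 2, 1: 3}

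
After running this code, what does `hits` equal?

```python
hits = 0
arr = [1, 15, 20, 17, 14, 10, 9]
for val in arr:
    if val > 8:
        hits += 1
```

Let's trace through this code step by step.

Initialize: hits = 0
Initialize: arr = [1, 15, 20, 17, 14, 10, 9]
Entering loop: for val in arr:

After execution: hits = 6
6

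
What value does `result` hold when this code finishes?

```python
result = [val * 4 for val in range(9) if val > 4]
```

Let's trace through this code step by step.

Initialize: result = [val * 4 for val in range(9) if val > 4]

After execution: result = [20, 24, 28, 32]
[20, 24, 28, 32]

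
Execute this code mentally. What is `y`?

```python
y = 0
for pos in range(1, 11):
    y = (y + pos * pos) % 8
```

Let's trace through this code step by step.

Initialize: y = 0
Entering loop: for pos in range(1, 11):

After execution: y = 1
1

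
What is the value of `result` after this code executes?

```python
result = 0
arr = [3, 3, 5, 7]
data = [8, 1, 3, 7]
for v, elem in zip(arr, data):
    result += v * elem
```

Let's trace through this code step by step.

Initialize: result = 0
Initialize: arr = [3, 3, 5, 7]
Initialize: data = [8, 1, 3, 7]
Entering loop: for v, elem in zip(arr, data):

After execution: result = 91
91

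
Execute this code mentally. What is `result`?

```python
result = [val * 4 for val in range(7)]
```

Let's trace through this code step by step.

Initialize: result = [val * 4 for val in range(7)]

After execution: result = [0, 4, 8, 12, 16, 20, 24]
[0, 4, 8, 12, 16, 20, 24]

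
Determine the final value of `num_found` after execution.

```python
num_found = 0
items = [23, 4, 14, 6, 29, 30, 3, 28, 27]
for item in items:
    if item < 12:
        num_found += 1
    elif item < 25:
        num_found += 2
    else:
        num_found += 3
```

Let's trace through this code step by step.

Initialize: num_found = 0
Initialize: items = [23, 4, 14, 6, 29, 30, 3, 28, 27]
Entering loop: for item in items:

After execution: num_found = 19
19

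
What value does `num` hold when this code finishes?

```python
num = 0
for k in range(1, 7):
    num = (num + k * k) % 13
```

Let's trace through this code step by step.

Initialize: num = 0
Entering loop: for k in range(1, 7):

After execution: num = 0
0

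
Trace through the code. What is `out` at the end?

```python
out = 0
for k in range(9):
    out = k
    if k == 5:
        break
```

Let's trace through this code step by step.

Initialize: out = 0
Entering loop: for k in range(9):

After execution: out = 5
5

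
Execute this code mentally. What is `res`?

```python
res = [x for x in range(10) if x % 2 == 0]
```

Let's trace through this code step by step.

Initialize: res = [x for x in range(10) if x % 2 == 0]

After execution: res = [0, 2, 4, 6, 8]
[0, 2, 4, 6, 8]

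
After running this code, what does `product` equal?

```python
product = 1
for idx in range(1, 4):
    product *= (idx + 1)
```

Let's trace through this code step by step.

Initialize: product = 1
Entering loop: for idx in range(1, 4):

After execution: product = 24
24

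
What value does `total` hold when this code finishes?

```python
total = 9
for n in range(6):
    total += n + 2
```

Let's trace through this code step by step.

Initialize: total = 9
Entering loop: for n in range(6):

After execution: total = 36
36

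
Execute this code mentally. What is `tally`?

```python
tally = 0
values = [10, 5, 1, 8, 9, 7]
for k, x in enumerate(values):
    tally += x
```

Let's trace through this code step by step.

Initialize: tally = 0
Initialize: values = [10, 5, 1, 8, 9, 7]
Entering loop: for k, x in enumerate(values):

After execution: tally = 40
40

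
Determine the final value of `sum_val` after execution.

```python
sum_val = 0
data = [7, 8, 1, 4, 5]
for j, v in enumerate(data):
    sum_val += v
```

Let's trace through this code step by step.

Initialize: sum_val = 0
Initialize: data = [7, 8, 1, 4, 5]
Entering loop: for j, v in enumerate(data):

After execution: sum_val = 25
25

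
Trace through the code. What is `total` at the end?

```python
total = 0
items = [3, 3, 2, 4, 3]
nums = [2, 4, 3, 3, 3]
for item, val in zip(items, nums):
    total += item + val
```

Let's trace through this code step by step.

Initialize: total = 0
Initialize: items = [3, 3, 2, 4, 3]
Initialize: nums = [2, 4, 3, 3, 3]
Entering loop: for item, val in zip(items, nums):

After execution: total = 30
30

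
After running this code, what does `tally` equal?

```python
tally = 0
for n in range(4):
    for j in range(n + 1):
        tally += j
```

Let's trace through this code step by step.

Initialize: tally = 0
Entering loop: for n in range(4):

After execution: tally = 10
10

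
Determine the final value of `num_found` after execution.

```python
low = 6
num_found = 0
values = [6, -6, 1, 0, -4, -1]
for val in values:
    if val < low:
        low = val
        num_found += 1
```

Let's trace through this code step by step.

Initialize: low = 6
Initialize: num_found = 0
Initialize: values = [6, -6, 1, 0, -4, -1]
Entering loop: for val in values:

After execution: num_found = 1
1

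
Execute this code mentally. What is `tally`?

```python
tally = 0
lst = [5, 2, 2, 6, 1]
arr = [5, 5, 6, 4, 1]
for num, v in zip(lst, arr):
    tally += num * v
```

Let's trace through this code step by step.

Initialize: tally = 0
Initialize: lst = [5, 2, 2, 6, 1]
Initialize: arr = [5, 5, 6, 4, 1]
Entering loop: for num, v in zip(lst, arr):

After execution: tally = 72
72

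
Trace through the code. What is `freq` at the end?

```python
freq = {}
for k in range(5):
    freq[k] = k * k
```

Let's trace through this code step by step.

Initialize: freq = {}
Entering loop: for k in range(5):

After execution: freq = {0: 0, 1: 1, 2: 4, 3: 9, 4: 16}
{0: 0, 1: 1, 2: 4, 3: 9, 4: 16}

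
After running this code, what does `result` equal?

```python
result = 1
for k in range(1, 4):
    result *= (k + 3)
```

Let's trace through this code step by step.

Initialize: result = 1
Entering loop: for k in range(1, 4):

After execution: result = 120
120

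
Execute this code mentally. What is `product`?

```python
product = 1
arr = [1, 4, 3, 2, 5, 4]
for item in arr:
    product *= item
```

Let's trace through this code step by step.

Initialize: product = 1
Initialize: arr = [1, 4, 3, 2, 5, 4]
Entering loop: for item in arr:

After execution: product = 480
480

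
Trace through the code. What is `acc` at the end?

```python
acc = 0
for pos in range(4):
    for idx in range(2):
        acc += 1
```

Let's trace through this code step by step.

Initialize: acc = 0
Entering loop: for pos in range(4):

After execution: acc = 8
8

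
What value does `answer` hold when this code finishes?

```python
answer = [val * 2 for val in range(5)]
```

Let's trace through this code step by step.

Initialize: answer = [val * 2 for val in range(5)]

After execution: answer = [0, 2, 4, 6, 8]
[0, 2, 4, 6, 8]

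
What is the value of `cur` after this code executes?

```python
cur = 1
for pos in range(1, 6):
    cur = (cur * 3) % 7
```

Let's trace through this code step by step.

Initialize: cur = 1
Entering loop: for pos in range(1, 6):

After execution: cur = 5
5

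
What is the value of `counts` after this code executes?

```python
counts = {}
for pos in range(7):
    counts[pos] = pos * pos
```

Let's trace through this code step by step.

Initialize: counts = {}
Entering loop: for pos in range(7):

After execution: counts = {0: 0, 1: 1, 2: 4, 3: 9, 4: 16, 5: 25, 6: 36}
{0: 0, 1: 1, 2: 4, 3: 9, 4: 16, 5: 25, 6: 36}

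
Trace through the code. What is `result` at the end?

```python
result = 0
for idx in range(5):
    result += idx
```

Let's trace through this code step by step.

Initialize: result = 0
Entering loop: for idx in range(5):

After execution: result = 10
10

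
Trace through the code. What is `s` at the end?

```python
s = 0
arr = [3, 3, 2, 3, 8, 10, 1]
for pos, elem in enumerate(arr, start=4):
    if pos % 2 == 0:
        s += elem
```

Let's trace through this code step by step.

Initialize: s = 0
Initialize: arr = [3, 3, 2, 3, 8, 10, 1]
Entering loop: for pos, elem in enumerate(arr, start=4):

After execution: s = 14
14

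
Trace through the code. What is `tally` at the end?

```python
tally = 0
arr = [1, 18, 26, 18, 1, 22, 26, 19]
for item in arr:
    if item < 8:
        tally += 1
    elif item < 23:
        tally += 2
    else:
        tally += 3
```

Let's trace through this code step by step.

Initialize: tally = 0
Initialize: arr = [1, 18, 26, 18, 1, 22, 26, 19]
Entering loop: for item in arr:

After execution: tally = 16
16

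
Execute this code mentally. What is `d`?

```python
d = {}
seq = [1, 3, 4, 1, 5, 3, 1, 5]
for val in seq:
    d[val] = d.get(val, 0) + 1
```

Let's trace through this code step by step.

Initialize: d = {}
Initialize: seq = [1, 3, 4, 1, 5, 3, 1, 5]
Entering loop: for val in seq:

After execution: d = {1: 3, 3: 2, 4: 1, 5: 2}
{1: 3, 3: 2, 4: 1, 5: 2}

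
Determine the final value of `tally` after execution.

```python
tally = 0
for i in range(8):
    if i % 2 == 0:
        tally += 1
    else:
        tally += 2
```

Let's trace through this code step by step.

Initialize: tally = 0
Entering loop: for i in range(8):

After execution: tally = 12
12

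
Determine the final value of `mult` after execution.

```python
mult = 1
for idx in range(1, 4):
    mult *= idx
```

Let's trace through this code step by step.

Initialize: mult = 1
Entering loop: for idx in range(1, 4):

After execution: mult = 6
6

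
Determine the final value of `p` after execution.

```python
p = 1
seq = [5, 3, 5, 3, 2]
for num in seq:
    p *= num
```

Let's trace through this code step by step.

Initialize: p = 1
Initialize: seq = [5, 3, 5, 3, 2]
Entering loop: for num in seq:

After execution: p = 450
450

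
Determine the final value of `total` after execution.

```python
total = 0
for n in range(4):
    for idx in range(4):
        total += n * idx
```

Let's trace through this code step by step.

Initialize: total = 0
Entering loop: for n in range(4):

After execution: total = 36
36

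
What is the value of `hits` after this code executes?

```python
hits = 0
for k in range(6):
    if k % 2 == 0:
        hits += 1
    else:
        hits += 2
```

Let's trace through this code step by step.

Initialize: hits = 0
Entering loop: for k in range(6):

After execution: hits = 9
9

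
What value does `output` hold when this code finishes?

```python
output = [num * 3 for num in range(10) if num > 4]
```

Let's trace through this code step by step.

Initialize: output = [num * 3 for num in range(10) if num > 4]

After execution: output = [15, 18, 21, 24, 27]
[15, 18, 21, 24, 27]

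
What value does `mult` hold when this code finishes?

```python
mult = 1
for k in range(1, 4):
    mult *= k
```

Let's trace through this code step by step.

Initialize: mult = 1
Entering loop: for k in range(1, 4):

After execution: mult = 6
6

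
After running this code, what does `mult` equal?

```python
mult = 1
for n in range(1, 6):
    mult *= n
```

Let's trace through this code step by step.

Initialize: mult = 1
Entering loop: for n in range(1, 6):

After execution: mult = 120
120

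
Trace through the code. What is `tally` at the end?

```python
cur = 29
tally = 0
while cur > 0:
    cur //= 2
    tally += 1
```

Let's trace through this code step by step.

Initialize: cur = 29
Initialize: tally = 0
Entering loop: while cur > 0:

After execution: tally = 5
5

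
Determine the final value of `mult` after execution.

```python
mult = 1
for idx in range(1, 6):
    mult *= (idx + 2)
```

Let's trace through this code step by step.

Initialize: mult = 1
Entering loop: for idx in range(1, 6):

After execution: mult = 2520
2520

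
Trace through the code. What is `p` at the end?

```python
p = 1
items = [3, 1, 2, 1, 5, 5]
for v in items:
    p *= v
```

Let's trace through this code step by step.

Initialize: p = 1
Initialize: items = [3, 1, 2, 1, 5, 5]
Entering loop: for v in items:

After execution: p = 150
150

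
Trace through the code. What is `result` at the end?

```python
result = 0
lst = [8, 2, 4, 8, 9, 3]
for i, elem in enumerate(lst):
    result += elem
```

Let's trace through this code step by step.

Initialize: result = 0
Initialize: lst = [8, 2, 4, 8, 9, 3]
Entering loop: for i, elem in enumerate(lst):

After execution: result = 34
34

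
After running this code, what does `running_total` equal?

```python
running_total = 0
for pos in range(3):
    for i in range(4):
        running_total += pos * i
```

Let's trace through this code step by step.

Initialize: running_total = 0
Entering loop: for pos in range(3):

After execution: running_total = 18
18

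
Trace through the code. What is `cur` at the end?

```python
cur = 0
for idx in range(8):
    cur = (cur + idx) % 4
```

Let's trace through this code step by step.

Initialize: cur = 0
Entering loop: for idx in range(8):

After execution: cur = 0
0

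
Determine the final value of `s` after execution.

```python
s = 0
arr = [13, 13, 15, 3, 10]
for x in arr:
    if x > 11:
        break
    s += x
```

Let's trace through this code step by step.

Initialize: s = 0
Initialize: arr = [13, 13, 15, 3, 10]
Entering loop: for x in arr:

After execution: s = 0
0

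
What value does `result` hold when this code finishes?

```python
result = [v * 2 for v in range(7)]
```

Let's trace through this code step by step.

Initialize: result = [v * 2 for v in range(7)]

After execution: result = [0, 2, 4, 6, 8, 10, 12]
[0, 2, 4, 6, 8, 10, 12]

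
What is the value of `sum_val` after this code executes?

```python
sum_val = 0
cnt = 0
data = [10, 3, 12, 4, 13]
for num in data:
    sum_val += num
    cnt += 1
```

Let's trace through this code step by step.

Initialize: sum_val = 0
Initialize: cnt = 0
Initialize: data = [10, 3, 12, 4, 13]
Entering loop: for num in data:

After execution: sum_val = 42
42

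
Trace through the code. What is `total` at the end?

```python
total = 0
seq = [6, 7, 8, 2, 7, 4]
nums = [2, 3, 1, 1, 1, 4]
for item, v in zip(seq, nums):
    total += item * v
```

Let's trace through this code step by step.

Initialize: total = 0
Initialize: seq = [6, 7, 8, 2, 7, 4]
Initialize: nums = [2, 3, 1, 1, 1, 4]
Entering loop: for item, v in zip(seq, nums):

After execution: total = 66
66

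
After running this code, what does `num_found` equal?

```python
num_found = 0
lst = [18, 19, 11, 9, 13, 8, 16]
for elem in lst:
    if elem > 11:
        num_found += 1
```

Let's trace through this code step by step.

Initialize: num_found = 0
Initialize: lst = [18, 19, 11, 9, 13, 8, 16]
Entering loop: for elem in lst:

After execution: num_found = 4
4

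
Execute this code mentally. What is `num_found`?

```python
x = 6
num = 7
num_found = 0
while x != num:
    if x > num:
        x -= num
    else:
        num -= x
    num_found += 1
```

Let's trace through this code step by step.

Initialize: x = 6
Initialize: num = 7
Initialize: num_found = 0
Entering loop: while x != num:

After execution: num_found = 6
6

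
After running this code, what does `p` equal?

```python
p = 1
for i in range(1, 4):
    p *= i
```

Let's trace through this code step by step.

Initialize: p = 1
Entering loop: for i in range(1, 4):

After execution: p = 6
6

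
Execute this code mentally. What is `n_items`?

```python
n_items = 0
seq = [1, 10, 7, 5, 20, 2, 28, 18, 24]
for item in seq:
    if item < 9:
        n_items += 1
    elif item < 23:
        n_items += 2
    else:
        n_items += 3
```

Let's trace through this code step by step.

Initialize: n_items = 0
Initialize: seq = [1, 10, 7, 5, 20, 2, 28, 18, 24]
Entering loop: for item in seq:

After execution: n_items = 16
16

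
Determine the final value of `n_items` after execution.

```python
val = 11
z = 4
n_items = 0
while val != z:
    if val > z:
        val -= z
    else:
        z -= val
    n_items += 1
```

Let's trace through this code step by step.

Initialize: val = 11
Initialize: z = 4
Initialize: n_items = 0
Entering loop: while val != z:

After execution: n_items = 5
5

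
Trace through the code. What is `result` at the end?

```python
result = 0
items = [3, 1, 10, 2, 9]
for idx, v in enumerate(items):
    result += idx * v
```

Let's trace through this code step by step.

Initialize: result = 0
Initialize: items = [3, 1, 10, 2, 9]
Entering loop: for idx, v in enumerate(items):

After execution: result = 63
63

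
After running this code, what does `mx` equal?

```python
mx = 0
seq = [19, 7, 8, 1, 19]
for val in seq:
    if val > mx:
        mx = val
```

Let's trace through this code step by step.

Initialize: mx = 0
Initialize: seq = [19, 7, 8, 1, 19]
Entering loop: for val in seq:

After execution: mx = 19
19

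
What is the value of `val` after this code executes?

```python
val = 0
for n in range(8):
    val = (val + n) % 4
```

Let's trace through this code step by step.

Initialize: val = 0
Entering loop: for n in range(8):

After execution: val = 0
0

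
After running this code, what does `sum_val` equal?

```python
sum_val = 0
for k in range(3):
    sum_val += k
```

Let's trace through this code step by step.

Initialize: sum_val = 0
Entering loop: for k in range(3):

After execution: sum_val = 3
3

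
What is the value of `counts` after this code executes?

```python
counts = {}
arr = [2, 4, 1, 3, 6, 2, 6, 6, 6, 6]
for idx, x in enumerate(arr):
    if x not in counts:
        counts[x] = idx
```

Let's trace through this code step by step.

Initialize: counts = {}
Initialize: arr = [2, 4, 1, 3, 6, 2, 6, 6, 6, 6]
Entering loop: for idx, x in enumerate(arr):

After execution: counts = {2: 0, 4: 1, 1: 2, 3: 3, 6: 4}
{2: 0, 4: 1, 1: 2, 3: 3, 6: 4}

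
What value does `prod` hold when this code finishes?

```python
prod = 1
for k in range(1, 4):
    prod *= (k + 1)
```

Let's trace through this code step by step.

Initialize: prod = 1
Entering loop: for k in range(1, 4):

After execution: prod = 24
24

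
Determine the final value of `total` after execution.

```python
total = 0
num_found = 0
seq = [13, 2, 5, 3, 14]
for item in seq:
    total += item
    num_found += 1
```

Let's trace through this code step by step.

Initialize: total = 0
Initialize: num_found = 0
Initialize: seq = [13, 2, 5, 3, 14]
Entering loop: for item in seq:

After execution: total = 37
37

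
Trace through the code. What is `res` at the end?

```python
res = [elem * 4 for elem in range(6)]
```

Let's trace through this code step by step.

Initialize: res = [elem * 4 for elem in range(6)]

After execution: res = [0, 4, 8, 12, 16, 20]
[0, 4, 8, 12, 16, 20]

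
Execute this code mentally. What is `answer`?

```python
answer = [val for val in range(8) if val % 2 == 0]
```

Let's trace through this code step by step.

Initialize: answer = [val for val in range(8) if val % 2 == 0]

After execution: answer = [0, 2, 4, 6]
[0, 2, 4, 6]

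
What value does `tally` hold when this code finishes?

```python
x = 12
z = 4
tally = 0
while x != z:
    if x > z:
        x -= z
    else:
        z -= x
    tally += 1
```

Let's trace through this code step by step.

Initialize: x = 12
Initialize: z = 4
Initialize: tally = 0
Entering loop: while x != z:

After execution: tally = 2
2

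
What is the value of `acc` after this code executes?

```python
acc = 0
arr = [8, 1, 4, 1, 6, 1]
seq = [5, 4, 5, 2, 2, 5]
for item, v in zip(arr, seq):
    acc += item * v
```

Let's trace through this code step by step.

Initialize: acc = 0
Initialize: arr = [8, 1, 4, 1, 6, 1]
Initialize: seq = [5, 4, 5, 2, 2, 5]
Entering loop: for item, v in zip(arr, seq):

After execution: acc = 83
83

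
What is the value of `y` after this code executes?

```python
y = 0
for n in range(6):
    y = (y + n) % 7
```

Let's trace through this code step by step.

Initialize: y = 0
Entering loop: for n in range(6):

After execution: y = 1
1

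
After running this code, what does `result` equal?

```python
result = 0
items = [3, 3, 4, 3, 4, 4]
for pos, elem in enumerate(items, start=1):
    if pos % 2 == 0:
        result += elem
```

Let's trace through this code step by step.

Initialize: result = 0
Initialize: items = [3, 3, 4, 3, 4, 4]
Entering loop: for pos, elem in enumerate(items, start=1):

After execution: result = 10
10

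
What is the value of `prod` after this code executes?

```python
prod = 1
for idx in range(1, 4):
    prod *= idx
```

Let's trace through this code step by step.

Initialize: prod = 1
Entering loop: for idx in range(1, 4):

After execution: prod = 6
6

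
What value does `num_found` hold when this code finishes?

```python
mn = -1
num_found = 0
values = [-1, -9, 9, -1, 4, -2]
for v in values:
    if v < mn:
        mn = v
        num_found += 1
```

Let's trace through this code step by step.

Initialize: mn = -1
Initialize: num_found = 0
Initialize: values = [-1, -9, 9, -1, 4, -2]
Entering loop: for v in values:

After execution: num_found = 1
1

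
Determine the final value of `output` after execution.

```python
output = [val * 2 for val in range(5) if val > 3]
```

Let's trace through this code step by step.

Initialize: output = [val * 2 for val in range(5) if val > 3]

After execution: output = [8]
[8]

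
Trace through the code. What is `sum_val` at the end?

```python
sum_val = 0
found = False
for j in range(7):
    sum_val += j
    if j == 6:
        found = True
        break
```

Let's trace through this code step by step.

Initialize: sum_val = 0
Initialize: found = False
Entering loop: for j in range(7):

After execution: sum_val = 21
21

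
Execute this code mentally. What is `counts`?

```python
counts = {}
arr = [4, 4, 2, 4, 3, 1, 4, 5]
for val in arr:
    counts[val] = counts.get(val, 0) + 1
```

Let's trace through this code step by step.

Initialize: counts = {}
Initialize: arr = [4, 4, 2, 4, 3, 1, 4, 5]
Entering loop: for val in arr:

After execution: counts = {4: 4, 2: 1, 3: 1, 1: 1, 5: 1}
{4: 4, 2: 1, 3: 1, 1: 1, 5: 1}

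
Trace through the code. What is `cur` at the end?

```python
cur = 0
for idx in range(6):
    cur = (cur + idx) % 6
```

Let's trace through this code step by step.

Initialize: cur = 0
Entering loop: for idx in range(6):

After execution: cur = 3
3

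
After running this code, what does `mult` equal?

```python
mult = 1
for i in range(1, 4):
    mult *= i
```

Let's trace through this code step by step.

Initialize: mult = 1
Entering loop: for i in range(1, 4):

After execution: mult = 6
6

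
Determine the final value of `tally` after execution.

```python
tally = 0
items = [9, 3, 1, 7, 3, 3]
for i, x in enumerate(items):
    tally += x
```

Let's trace through this code step by step.

Initialize: tally = 0
Initialize: items = [9, 3, 1, 7, 3, 3]
Entering loop: for i, x in enumerate(items):

After execution: tally = 26
26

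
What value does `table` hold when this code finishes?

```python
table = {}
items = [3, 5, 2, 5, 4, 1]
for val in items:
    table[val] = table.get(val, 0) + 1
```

Let's trace through this code step by step.

Initialize: table = {}
Initialize: items = [3, 5, 2, 5, 4, 1]
Entering loop: for val in items:

After execution: table = {3: 1, 5: 2, 2: 1, 4: 1, 1: 1}
{3: 1, 5: 2, 2: 1, 4: 1, 1: 1}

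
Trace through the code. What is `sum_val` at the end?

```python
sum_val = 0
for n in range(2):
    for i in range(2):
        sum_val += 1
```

Let's trace through this code step by step.

Initialize: sum_val = 0
Entering loop: for n in range(2):

After execution: sum_val = 4
4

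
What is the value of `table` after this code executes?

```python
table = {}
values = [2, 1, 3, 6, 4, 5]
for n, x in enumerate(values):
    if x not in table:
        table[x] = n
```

Let's trace through this code step by step.

Initialize: table = {}
Initialize: values = [2, 1, 3, 6, 4, 5]
Entering loop: for n, x in enumerate(values):

After execution: table = {2: 0, 1: 1, 3: 2, 6: 3, 4: 4, 5: 5}
{2: 0, 1: 1, 3: 2, 6: 3, 4: 4, 5: 5}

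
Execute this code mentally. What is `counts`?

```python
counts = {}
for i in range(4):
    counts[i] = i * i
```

Let's trace through this code step by step.

Initialize: counts = {}
Entering loop: for i in range(4):

After execution: counts = {0: 0, 1: 1, 2: 4, 3: 9}
{0: 0, 1: 1, 2: 4, 3: 9}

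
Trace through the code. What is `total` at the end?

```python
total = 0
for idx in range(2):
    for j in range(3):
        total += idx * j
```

Let's trace through this code step by step.

Initialize: total = 0
Entering loop: for idx in range(2):

After execution: total = 3
3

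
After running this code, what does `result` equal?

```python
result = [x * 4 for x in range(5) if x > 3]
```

Let's trace through this code step by step.

Initialize: result = [x * 4 for x in range(5) if x > 3]

After execution: result = [16]
[16]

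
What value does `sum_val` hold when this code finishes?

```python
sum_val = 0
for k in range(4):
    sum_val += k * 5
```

Let's trace through this code step by step.

Initialize: sum_val = 0
Entering loop: for k in range(4):

After execution: sum_val = 30
30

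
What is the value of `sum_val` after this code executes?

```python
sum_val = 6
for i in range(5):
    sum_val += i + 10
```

Let's trace through this code step by step.

Initialize: sum_val = 6
Entering loop: for i in range(5):

After execution: sum_val = 66
66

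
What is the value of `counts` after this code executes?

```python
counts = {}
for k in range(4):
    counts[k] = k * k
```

Let's trace through this code step by step.

Initialize: counts = {}
Entering loop: for k in range(4):

After execution: counts = {0: 0, 1: 1, 2: 4, 3: 9}
{0: 0, 1: 1, 2: 4, 3: 9}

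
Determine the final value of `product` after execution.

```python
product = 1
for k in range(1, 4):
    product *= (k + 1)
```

Let's trace through this code step by step.

Initialize: product = 1
Entering loop: for k in range(1, 4):

After execution: product = 24
24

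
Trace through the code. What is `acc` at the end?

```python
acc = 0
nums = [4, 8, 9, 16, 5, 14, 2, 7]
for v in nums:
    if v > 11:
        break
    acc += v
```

Let's trace through this code step by step.

Initialize: acc = 0
Initialize: nums = [4, 8, 9, 16, 5, 14, 2, 7]
Entering loop: for v in nums:

After execution: acc = 21
21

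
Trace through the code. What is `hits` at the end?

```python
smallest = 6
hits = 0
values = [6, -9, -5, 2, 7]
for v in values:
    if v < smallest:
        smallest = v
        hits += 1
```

Let's trace through this code step by step.

Initialize: smallest = 6
Initialize: hits = 0
Initialize: values = [6, -9, -5, 2, 7]
Entering loop: for v in values:

After execution: hits = 1
1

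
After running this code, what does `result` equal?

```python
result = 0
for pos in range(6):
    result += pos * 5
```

Let's trace through this code step by step.

Initialize: result = 0
Entering loop: for pos in range(6):

After execution: result = 75
75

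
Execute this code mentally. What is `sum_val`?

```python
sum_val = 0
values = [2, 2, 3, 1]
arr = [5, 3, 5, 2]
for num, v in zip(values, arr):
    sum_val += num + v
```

Let's trace through this code step by step.

Initialize: sum_val = 0
Initialize: values = [2, 2, 3, 1]
Initialize: arr = [5, 3, 5, 2]
Entering loop: for num, v in zip(values, arr):

After execution: sum_val = 23
23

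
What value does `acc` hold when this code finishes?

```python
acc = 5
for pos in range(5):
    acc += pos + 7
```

Let's trace through this code step by step.

Initialize: acc = 5
Entering loop: for pos in range(5):

After execution: acc = 50
50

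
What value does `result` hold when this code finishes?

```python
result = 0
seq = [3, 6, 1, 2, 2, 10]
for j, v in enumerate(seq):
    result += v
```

Let's trace through this code step by step.

Initialize: result = 0
Initialize: seq = [3, 6, 1, 2, 2, 10]
Entering loop: for j, v in enumerate(seq):

After execution: result = 24
24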